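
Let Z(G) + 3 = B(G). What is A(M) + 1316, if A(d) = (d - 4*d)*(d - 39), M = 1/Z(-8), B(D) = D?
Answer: 157946/121 ≈ 1305.3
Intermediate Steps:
Z(G) = -3 + G
M = -1/11 (M = 1/(-3 - 8) = 1/(-11) = -1/11 ≈ -0.090909)
A(d) = -3*d*(-39 + d) (A(d) = (-3*d)*(-39 + d) = -3*d*(-39 + d))
A(M) + 1316 = 3*(-1/11)*(39 - 1*(-1/11)) + 1316 = 3*(-1/11)*(39 + 1/11) + 1316 = 3*(-1/11)*(430/11) + 1316 = -1290/121 + 1316 = 157946/121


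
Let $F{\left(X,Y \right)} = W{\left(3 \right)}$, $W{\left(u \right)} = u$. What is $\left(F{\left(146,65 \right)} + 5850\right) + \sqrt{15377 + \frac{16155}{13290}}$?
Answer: $5853 + \frac{\sqrt{12071837714}}{886} \approx 5977.0$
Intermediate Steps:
$F{\left(X,Y \right)} = 3$
$\left(F{\left(146,65 \right)} + 5850\right) + \sqrt{15377 + \frac{16155}{13290}} = \left(3 + 5850\right) + \sqrt{15377 + \frac{16155}{13290}} = 5853 + \sqrt{15377 + 16155 \cdot \frac{1}{13290}} = 5853 + \sqrt{15377 + \frac{1077}{886}} = 5853 + \sqrt{\frac{13625099}{886}} = 5853 + \frac{\sqrt{12071837714}}{886}$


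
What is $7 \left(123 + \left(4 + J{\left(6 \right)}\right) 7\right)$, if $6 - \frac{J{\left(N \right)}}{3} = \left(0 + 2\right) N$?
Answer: $175$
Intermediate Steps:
$J{\left(N \right)} = 18 - 6 N$ ($J{\left(N \right)} = 18 - 3 \left(0 + 2\right) N = 18 - 3 \cdot 2 N = 18 - 6 N$)
$7 \left(123 + \left(4 + J{\left(6 \right)}\right) 7\right) = 7 \left(123 + \left(4 + \left(18 - 36\right)\right) 7\right) = 7 \left(123 + \left(4 - 18\right) 7\right) = 7 \left(123 - 98\right) = 7 \cdot 25 = 175$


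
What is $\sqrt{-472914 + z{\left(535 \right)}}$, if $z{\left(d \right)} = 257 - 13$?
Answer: $i \sqrt{472670} \approx 687.51 i$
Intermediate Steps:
$z{\left(d \right)} = 244$ ($z{\left(d \right)} = 257 - 13 = 244$)
$\sqrt{-472914 + z{\left(535 \right)}} = \sqrt{-472914 + 244} = \sqrt{-472670} = i \sqrt{472670}$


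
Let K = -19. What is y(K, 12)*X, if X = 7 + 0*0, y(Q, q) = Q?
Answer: -133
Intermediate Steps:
X = 7 (X = 7 + 0 = 7)
y(K, 12)*X = -19*7 = -133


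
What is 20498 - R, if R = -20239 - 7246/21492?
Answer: 437763425/10746 ≈ 40737.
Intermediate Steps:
R = -217491917/10746 (R = -20239 - 7246*1/21492 = -20239 - 3623/10746 = -217491917/10746 ≈ -20239.)
20498 - R = 20498 - 1*(-217491917/10746) = 20498 + 217491917/10746 = 437763425/10746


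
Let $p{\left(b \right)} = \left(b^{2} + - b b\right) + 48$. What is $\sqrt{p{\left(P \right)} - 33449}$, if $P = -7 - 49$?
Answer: $i \sqrt{33401} \approx 182.76 i$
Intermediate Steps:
$P = -56$ ($P = -7 - 49 = -56$)
$p{\left(b \right)} = 48$ ($p{\left(b \right)} = \left(b^{2} - b^{2}\right) + 48 = 0 + 48 = 48$)
$\sqrt{p{\left(P \right)} - 33449} = \sqrt{48 - 33449} = \sqrt{-33401} = i \sqrt{33401}$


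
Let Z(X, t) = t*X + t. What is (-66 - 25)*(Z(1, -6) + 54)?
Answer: -3822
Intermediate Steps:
Z(X, t) = t + X*t (Z(X, t) = X*t + t = t + X*t)
(-66 - 25)*(Z(1, -6) + 54) = (-66 - 25)*(-6*(1 + 1) + 54) = -91*(-6*2 + 54) = -91*(-12 + 54) = -91*42 = -3822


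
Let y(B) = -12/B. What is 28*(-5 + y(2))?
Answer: -308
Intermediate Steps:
28*(-5 + y(2)) = 28*(-5 - 12/2) = 28*(-5 - 12*½) = 28*(-5 - 6) = 28*(-11) = -308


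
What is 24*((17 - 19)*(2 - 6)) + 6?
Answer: 198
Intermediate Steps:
24*((17 - 19)*(2 - 6)) + 6 = 24*(-2*(-4)) + 6 = 24*8 + 6 = 192 + 6 = 198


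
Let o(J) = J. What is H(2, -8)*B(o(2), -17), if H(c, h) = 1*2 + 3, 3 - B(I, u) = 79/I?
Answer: -365/2 ≈ -182.50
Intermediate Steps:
B(I, u) = 3 - 79/I
H(c, h) = 5 (H(c, h) = 2 + 3 = 5)
H(2, -8)*B(o(2), -17) = 5*(3 - 79/2) = 5*(-73/2) = -365/2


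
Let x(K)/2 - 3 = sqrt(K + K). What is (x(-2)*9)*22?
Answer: 1188 + 792*I ≈ 1188.0 + 792.0*I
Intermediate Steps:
x(K) = 6 + 2*sqrt(2)*sqrt(K) (x(K) = 6 + 2*sqrt(K + K) = 6 + 2*sqrt(2*K) = 6 + 2*(sqrt(2)*sqrt(K)) = 6 + 2*sqrt(2)*sqrt(K))
(x(-2)*9)*22 = ((6 + 2*sqrt(2)*sqrt(-2))*9)*22 = ((6 + 2*sqrt(2)*(I*sqrt(2)))*9)*22 = ((6 + 4*I)*9)*22 = (54 + 36*I)*22 = 1188 + 792*I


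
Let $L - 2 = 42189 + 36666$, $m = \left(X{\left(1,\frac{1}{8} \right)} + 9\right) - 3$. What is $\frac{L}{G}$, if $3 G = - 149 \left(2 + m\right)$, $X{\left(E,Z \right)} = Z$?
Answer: $- \frac{1892568}{9685} \approx -195.41$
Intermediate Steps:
$m = \frac{49}{8}$ ($m = \left(\frac{1}{8} + 9\right) - 3 = \frac{73}{8} - 3 = \frac{49}{8} \approx 6.125$)
$L = 78857$ ($L = 2 + \left(42189 + 36666\right) = 2 + 78855 = 78857$)
$G = - \frac{9685}{24}$ ($G = \frac{\left(-149\right) \left(2 + \frac{49}{8}\right)}{3} = \frac{\left(-149\right) \frac{65}{8}}{3} = \frac{1}{3} \left(- \frac{9685}{8}\right) = - \frac{9685}{24} \approx -403.54$)
$\frac{L}{G} = \frac{78857}{- \frac{9685}{24}} = 78857 \left(- \frac{24}{9685}\right) = - \frac{1892568}{9685}$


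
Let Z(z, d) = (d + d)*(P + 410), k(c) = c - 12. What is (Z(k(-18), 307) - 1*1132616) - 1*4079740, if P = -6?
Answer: -4964300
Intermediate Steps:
k(c) = -12 + c
Z(z, d) = 808*d (Z(z, d) = (d + d)*(-6 + 410) = (2*d)*404 = 808*d)
(Z(k(-18), 307) - 1*1132616) - 1*4079740 = (808*307 - 1*1132616) - 1*4079740 = (248056 - 1132616) - 4079740 = -884560 - 4079740 = -4964300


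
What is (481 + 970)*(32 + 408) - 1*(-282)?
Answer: 638722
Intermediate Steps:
(481 + 970)*(32 + 408) - 1*(-282) = 1451*440 + 282 = 638440 + 282 = 638722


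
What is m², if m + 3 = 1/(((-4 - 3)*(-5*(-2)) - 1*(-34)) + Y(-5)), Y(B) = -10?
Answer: 19321/2116 ≈ 9.1309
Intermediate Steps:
m = -139/46 (m = -3 + 1/(((-4 - 3)*(-5*(-2)) - 1*(-34)) - 10) = -3 + 1/((-7*10 + 34) - 10) = -3 + 1/((-70 + 34) - 10) = -3 + 1/(-36 - 10) = -3 + 1/(-46) = -3 - 1/46 = -139/46 ≈ -3.0217)
m² = (-139/46)² = 19321/2116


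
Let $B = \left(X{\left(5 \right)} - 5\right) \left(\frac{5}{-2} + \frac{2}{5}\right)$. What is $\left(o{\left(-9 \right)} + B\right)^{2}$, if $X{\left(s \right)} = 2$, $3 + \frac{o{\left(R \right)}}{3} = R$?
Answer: $\frac{88209}{100} \approx 882.09$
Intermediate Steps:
$o{\left(R \right)} = -9 + 3 R$
$B = \frac{63}{10}$ ($B = \left(2 - 5\right) \left(\frac{5}{-2} + \frac{2}{5}\right) = - 3 \left(5 \left(- \frac{1}{2}\right) + 2 \cdot \frac{1}{5}\right) = - 3 \left(- \frac{5}{2} + \frac{2}{5}\right) = \left(-3\right) \left(- \frac{21}{10}\right) = \frac{63}{10} \approx 6.3$)
$\left(o{\left(-9 \right)} + B\right)^{2} = \left(\left(-9 + 3 \left(-9\right)\right) + \frac{63}{10}\right)^{2} = \left(\left(-9 - 27\right) + \frac{63}{10}\right)^{2} = \left(-36 + \frac{63}{10}\right)^{2} = \left(- \frac{297}{10}\right)^{2} = \frac{88209}{100}$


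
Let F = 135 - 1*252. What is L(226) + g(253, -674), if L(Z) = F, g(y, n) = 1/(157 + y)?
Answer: -47969/410 ≈ -117.00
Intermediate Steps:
F = -117 (F = 135 - 252 = -117)
L(Z) = -117
L(226) + g(253, -674) = -117 + 1/(157 + 253) = -117 + 1/410 = -47969/410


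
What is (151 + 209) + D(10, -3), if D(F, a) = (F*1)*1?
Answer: 370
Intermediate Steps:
D(F, a) = F (D(F, a) = F*1 = F)
(151 + 209) + D(10, -3) = (151 + 209) + 10 = 360 + 10 = 370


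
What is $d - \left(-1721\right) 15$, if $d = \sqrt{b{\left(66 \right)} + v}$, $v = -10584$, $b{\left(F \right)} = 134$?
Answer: $25815 + 5 i \sqrt{418} \approx 25815.0 + 102.23 i$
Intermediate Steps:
$d = 5 i \sqrt{418}$ ($d = \sqrt{134 - 10584} = \sqrt{-10450} = 5 i \sqrt{418} \approx 102.23 i$)
$d - \left(-1721\right) 15 = 5 i \sqrt{418} - \left(-1721\right) 15 = 5 i \sqrt{418} - -25815 = 5 i \sqrt{418} + 25815 = 25815 + 5 i \sqrt{418}$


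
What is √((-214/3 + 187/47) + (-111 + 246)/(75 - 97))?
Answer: I*√707159838/3102 ≈ 8.5727*I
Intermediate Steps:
√((-214/3 + 187/47) + (-111 + 246)/(75 - 97)) = √((-214*⅓ + 187*(1/47)) + 135/(-22)) = √((-214/3 + 187/47) + 135*(-1/22)) = √(-9497/141 - 135/22) = √(-227969/3102) = I*√707159838/3102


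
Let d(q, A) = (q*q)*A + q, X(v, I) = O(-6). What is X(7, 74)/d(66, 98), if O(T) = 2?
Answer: 1/213477 ≈ 4.6843e-6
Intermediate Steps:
X(v, I) = 2
d(q, A) = q + A*q² (d(q, A) = q²*A + q = A*q² + q = q + A*q²)
X(7, 74)/d(66, 98) = 2/((66*(1 + 98*66))) = 2/((66*(1 + 6468))) = 2/((66*6469)) = 2/426954 = 2*(1/426954) = 1/213477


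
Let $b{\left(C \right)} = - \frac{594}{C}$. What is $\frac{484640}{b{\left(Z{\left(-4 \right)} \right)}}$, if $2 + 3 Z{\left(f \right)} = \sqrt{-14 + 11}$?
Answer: $\frac{484640}{891} - \frac{242320 i \sqrt{3}}{891} \approx 543.93 - 471.06 i$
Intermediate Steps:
$Z{\left(f \right)} = - \frac{2}{3} + \frac{i \sqrt{3}}{3}$ ($Z{\left(f \right)} = - \frac{2}{3} + \frac{\sqrt{-14 + 11}}{3} = - \frac{2}{3} + \frac{\sqrt{-3}}{3} = - \frac{2}{3} + \frac{i \sqrt{3}}{3}$)
$\frac{484640}{b{\left(Z{\left(-4 \right)} \right)}} = \frac{484640}{\left(-594\right) \frac{1}{- \frac{2}{3} + \frac{i \sqrt{3}}{3}}} = 484640 \left(\frac{1}{891} - \frac{i \sqrt{3}}{1782}\right) = \frac{484640}{891} - \frac{242320 i \sqrt{3}}{891}$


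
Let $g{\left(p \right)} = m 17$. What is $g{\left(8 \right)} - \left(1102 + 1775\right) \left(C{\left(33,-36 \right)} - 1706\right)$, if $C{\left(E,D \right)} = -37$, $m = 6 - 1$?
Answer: $5014696$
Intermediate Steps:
$m = 5$ ($m = 6 - 1 = 5$)
$g{\left(p \right)} = 85$ ($g{\left(p \right)} = 5 \cdot 17 = 85$)
$g{\left(8 \right)} - \left(1102 + 1775\right) \left(C{\left(33,-36 \right)} - 1706\right) = 85 - \left(1102 + 1775\right) \left(-37 - 1706\right) = 85 - 2877 \left(-1743\right) = 85 - -5014611 = 85 + 5014611 = 5014696$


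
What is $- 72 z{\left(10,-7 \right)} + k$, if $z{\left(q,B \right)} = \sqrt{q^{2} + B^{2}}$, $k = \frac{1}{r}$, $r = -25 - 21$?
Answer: $- \frac{1}{46} - 72 \sqrt{149} \approx -878.89$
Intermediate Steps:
$r = -46$ ($r = -25 - 21 = -46$)
$k = - \frac{1}{46}$ ($k = \frac{1}{-46} = - \frac{1}{46} \approx -0.021739$)
$z{\left(q,B \right)} = \sqrt{B^{2} + q^{2}}$
$- 72 z{\left(10,-7 \right)} + k = - 72 \sqrt{\left(-7\right)^{2} + 10^{2}} - \frac{1}{46} = - 72 \sqrt{49 + 100} - \frac{1}{46} = - 72 \sqrt{149} - \frac{1}{46} = - \frac{1}{46} - 72 \sqrt{149}$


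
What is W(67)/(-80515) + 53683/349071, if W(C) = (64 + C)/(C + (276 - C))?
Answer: 17288484251/112421806260 ≈ 0.15378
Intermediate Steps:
W(C) = 16/69 + C/276 (W(C) = (64 + C)/276 = (64 + C)*(1/276) = 16/69 + C/276)
W(67)/(-80515) + 53683/349071 = (16/69 + (1/276)*67)/(-80515) + 53683/349071 = (16/69 + 67/276)*(-1/80515) + 53683*(1/349071) = (131/276)*(-1/80515) + 53683/349071 = -131/22222140 + 53683/349071 = 17288484251/112421806260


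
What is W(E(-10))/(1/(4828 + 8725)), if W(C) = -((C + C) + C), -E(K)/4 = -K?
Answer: 1626360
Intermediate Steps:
E(K) = 4*K (E(K) = -(-4)*K = 4*K)
W(C) = -3*C (W(C) = -(2*C + C) = -3*C)
W(E(-10))/(1/(4828 + 8725)) = (-12*(-10))/(1/(4828 + 8725)) = (-3*(-40))/(1/13553) = 120/(1/13553) = 120*13553 = 1626360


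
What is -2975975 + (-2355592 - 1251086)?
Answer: -6582653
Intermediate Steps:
-2975975 + (-2355592 - 1251086) = -2975975 - 3606678 = -6582653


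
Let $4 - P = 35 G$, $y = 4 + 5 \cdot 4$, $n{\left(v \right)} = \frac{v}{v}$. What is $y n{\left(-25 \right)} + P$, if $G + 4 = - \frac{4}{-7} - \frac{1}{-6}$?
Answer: $\frac{853}{6} \approx 142.17$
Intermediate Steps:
$n{\left(v \right)} = 1$
$G = - \frac{137}{42}$ ($G = -4 - \left(- \frac{1}{6} - \frac{4}{7}\right) = -4 - - \frac{31}{42} = -4 + \left(\frac{4}{7} + \frac{1}{6}\right) = -4 + \frac{31}{42} = - \frac{137}{42} \approx -3.2619$)
$y = 24$ ($y = 4 + 20 = 24$)
$P = \frac{709}{6}$ ($P = 4 - 35 \left(- \frac{137}{42}\right) = 4 - - \frac{685}{6} = 4 + \frac{685}{6} = \frac{709}{6} \approx 118.17$)
$y n{\left(-25 \right)} + P = 24 \cdot 1 + \frac{709}{6} = 24 + \frac{709}{6} = \frac{853}{6}$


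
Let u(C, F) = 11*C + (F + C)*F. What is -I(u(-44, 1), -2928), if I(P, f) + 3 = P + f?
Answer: 3458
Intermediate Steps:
u(C, F) = 11*C + F*(C + F) (u(C, F) = 11*C + (C + F)*F = 11*C + F*(C + F))
I(P, f) = -3 + P + f (I(P, f) = -3 + (P + f) = -3 + P + f)
-I(u(-44, 1), -2928) = -(-3 + (1² + 11*(-44) - 44*1) - 2928) = -(-3 + (1 - 484 - 44) - 2928) = -(-3 - 527 - 2928) = -1*(-3458) = 3458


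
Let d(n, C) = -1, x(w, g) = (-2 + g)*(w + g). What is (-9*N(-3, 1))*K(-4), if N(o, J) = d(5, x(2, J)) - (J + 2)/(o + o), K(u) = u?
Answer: -18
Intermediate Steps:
x(w, g) = (-2 + g)*(g + w)
N(o, J) = -1 - (2 + J)/(2*o) (N(o, J) = -1 - (J + 2)/(o + o) = -1 - (2 + J)/(2*o))
(-9*N(-3, 1))*K(-4) = -9*(-1 - 1*(-3) - ½*1)/(-3)*(-4) = -(-3)*(-1 + 3 - ½)*(-4) = -(-3)*3/2*(-4) = -9*(-½)*(-4) = (9/2)*(-4) = -18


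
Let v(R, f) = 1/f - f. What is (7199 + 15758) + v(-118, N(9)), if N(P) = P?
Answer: 206533/9 ≈ 22948.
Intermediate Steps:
(7199 + 15758) + v(-118, N(9)) = (7199 + 15758) + (1/9 - 1*9) = 22957 + (⅑ - 9) = 22957 - 80/9 = 206533/9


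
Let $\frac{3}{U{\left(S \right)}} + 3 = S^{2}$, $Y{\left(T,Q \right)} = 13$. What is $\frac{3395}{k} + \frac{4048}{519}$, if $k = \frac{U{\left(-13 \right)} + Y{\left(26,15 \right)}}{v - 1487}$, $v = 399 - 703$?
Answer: $- \frac{523845910802}{1121559} \approx -4.6707 \cdot 10^{5}$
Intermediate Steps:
$U{\left(S \right)} = \frac{3}{-3 + S^{2}}$
$v = -304$ ($v = 399 - 703 = -304$)
$k = - \frac{2161}{297306}$ ($k = \frac{\frac{3}{-3 + \left(-13\right)^{2}} + 13}{-304 - 1487} = \frac{\frac{3}{-3 + 169} + 13}{-1791} = \left(\frac{3}{166} + 13\right) \left(- \frac{1}{1791}\right) = \frac{2161}{166} \left(- \frac{1}{1791}\right) = - \frac{2161}{297306} \approx -0.0072686$)
$\frac{3395}{k} + \frac{4048}{519} = \frac{3395}{- \frac{2161}{297306}} + \frac{4048}{519} = 3395 \left(- \frac{297306}{2161}\right) + 4048 \cdot \frac{1}{519} = - \frac{1009353870}{2161} + \frac{4048}{519} = - \frac{523845910802}{1121559}$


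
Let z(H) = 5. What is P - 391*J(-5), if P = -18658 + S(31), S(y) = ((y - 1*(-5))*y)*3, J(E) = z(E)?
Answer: -17265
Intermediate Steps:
J(E) = 5
S(y) = 3*y*(5 + y) (S(y) = ((y + 5)*y)*3 = ((5 + y)*y)*3 = (y*(5 + y))*3 = 3*y*(5 + y))
P = -15310 (P = -18658 + 3*31*(5 + 31) = -18658 + 3*31*36 = -18658 + 3348 = -15310)
P - 391*J(-5) = -15310 - 391*5 = -15310 - 1955 = -17265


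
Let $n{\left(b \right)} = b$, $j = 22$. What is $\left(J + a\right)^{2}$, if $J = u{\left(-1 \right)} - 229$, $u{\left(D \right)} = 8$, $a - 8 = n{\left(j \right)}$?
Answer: $36481$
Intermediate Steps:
$a = 30$ ($a = 8 + 22 = 30$)
$J = -221$ ($J = 8 - 229 = -221$)
$\left(J + a\right)^{2} = \left(-221 + 30\right)^{2} = \left(-191\right)^{2} = 36481$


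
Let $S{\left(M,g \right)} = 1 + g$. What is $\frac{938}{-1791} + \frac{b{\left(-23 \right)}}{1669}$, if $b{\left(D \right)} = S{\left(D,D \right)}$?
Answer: $- \frac{1604924}{2989179} \approx -0.53691$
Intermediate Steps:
$b{\left(D \right)} = 1 + D$
$\frac{938}{-1791} + \frac{b{\left(-23 \right)}}{1669} = \frac{938}{-1791} + \frac{1 - 23}{1669} = 938 \left(- \frac{1}{1791}\right) - \frac{22}{1669} = - \frac{938}{1791} - \frac{22}{1669} = - \frac{1604924}{2989179}$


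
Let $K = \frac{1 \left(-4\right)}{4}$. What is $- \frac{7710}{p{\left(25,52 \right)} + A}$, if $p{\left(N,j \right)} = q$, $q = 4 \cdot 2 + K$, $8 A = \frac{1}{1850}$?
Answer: $- \frac{114108000}{103601} \approx -1101.4$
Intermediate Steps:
$A = \frac{1}{14800}$ ($A = \frac{1}{8 \cdot 1850} = \frac{1}{8} \cdot \frac{1}{1850} = \frac{1}{14800} \approx 6.7568 \cdot 10^{-5}$)
$K = -1$ ($K = \left(-4\right) \frac{1}{4} = -1$)
$q = 7$ ($q = 4 \cdot 2 - 1 = 8 - 1 = 7$)
$p{\left(N,j \right)} = 7$
$- \frac{7710}{p{\left(25,52 \right)} + A} = - \frac{7710}{7 + \frac{1}{14800}} = - \frac{7710}{\frac{103601}{14800}} = \left(-7710\right) \frac{14800}{103601} = - \frac{114108000}{103601}$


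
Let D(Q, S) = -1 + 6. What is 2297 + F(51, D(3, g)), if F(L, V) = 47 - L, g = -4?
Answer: 2293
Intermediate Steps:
D(Q, S) = 5
2297 + F(51, D(3, g)) = 2297 + (47 - 1*51) = 2297 + (47 - 51) = 2297 - 4 = 2293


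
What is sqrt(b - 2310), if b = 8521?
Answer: sqrt(6211) ≈ 78.810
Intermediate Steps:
sqrt(b - 2310) = sqrt(8521 - 2310) = sqrt(6211)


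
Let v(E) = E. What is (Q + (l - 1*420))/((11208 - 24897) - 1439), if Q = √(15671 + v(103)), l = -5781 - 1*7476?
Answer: 13677/15128 - √15774/15128 ≈ 0.89578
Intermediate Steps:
l = -13257 (l = -5781 - 7476 = -13257)
Q = √15774 (Q = √(15671 + 103) = √15774 ≈ 125.59)
(Q + (l - 1*420))/((11208 - 24897) - 1439) = (√15774 + (-13257 - 1*420))/((11208 - 24897) - 1439) = (√15774 + (-13257 - 420))/(-13689 - 1439) = (√15774 - 13677)/(-15128) = (-13677 + √15774)*(-1/15128) = 13677/15128 - √15774/15128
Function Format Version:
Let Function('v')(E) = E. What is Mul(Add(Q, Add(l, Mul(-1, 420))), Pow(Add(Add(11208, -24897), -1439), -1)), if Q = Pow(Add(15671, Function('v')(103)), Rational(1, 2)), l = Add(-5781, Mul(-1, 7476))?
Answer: Add(Rational(13677, 15128), Mul(Rational(-1, 15128), Pow(15774, Rational(1, 2)))) ≈ 0.89578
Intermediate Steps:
l = -13257 (l = Add(-5781, -7476) = -13257)
Q = Pow(15774, Rational(1, 2)) (Q = Pow(Add(15671, 103), Rational(1, 2)) = Pow(15774, Rational(1, 2)) ≈ 125.59)
Mul(Add(Q, Add(l, Mul(-1, 420))), Pow(Add(Add(11208, -24897), -1439), -1)) = Mul(Add(Pow(15774, Rational(1, 2)), Add(-13257, Mul(-1, 420))), Pow(Add(Add(11208, -24897), -1439), -1)) = Mul(Add(Pow(15774, Rational(1, 2)), Add(-13257, -420)), Pow(Add(-13689, -1439), -1)) = Mul(Add(Pow(15774, Rational(1, 2)), -13677), Pow(-15128, -1)) = Mul(Add(-13677, Pow(15774, Rational(1, 2))), Rational(-1, 15128)) = Add(Rational(13677, 15128), Mul(Rational(-1, 15128), Pow(15774, Rational(1, 2))))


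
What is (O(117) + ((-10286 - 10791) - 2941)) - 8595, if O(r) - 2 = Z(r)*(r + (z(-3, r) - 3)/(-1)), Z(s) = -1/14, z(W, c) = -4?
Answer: -228339/7 ≈ -32620.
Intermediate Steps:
Z(s) = -1/14 (Z(s) = -1*1/14 = -1/14)
O(r) = 3/2 - r/14 (O(r) = 2 - (r + (-4 - 3)/(-1))/14 = 2 - (r - 1*(-7))/14 = 2 - (r + 7)/14 = 2 - (7 + r)/14 = 2 + (-1/2 - r/14) = 3/2 - r/14)
(O(117) + ((-10286 - 10791) - 2941)) - 8595 = ((3/2 - 1/14*117) + ((-10286 - 10791) - 2941)) - 8595 = ((3/2 - 117/14) + (-21077 - 2941)) - 8595 = (-48/7 - 24018) - 8595 = -168174/7 - 8595 = -228339/7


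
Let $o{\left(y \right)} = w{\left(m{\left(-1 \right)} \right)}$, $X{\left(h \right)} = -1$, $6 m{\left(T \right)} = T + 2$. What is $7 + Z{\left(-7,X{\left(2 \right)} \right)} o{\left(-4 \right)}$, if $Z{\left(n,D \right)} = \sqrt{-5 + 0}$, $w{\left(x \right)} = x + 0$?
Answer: $7 + \frac{i \sqrt{5}}{6} \approx 7.0 + 0.37268 i$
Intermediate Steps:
$m{\left(T \right)} = \frac{1}{3} + \frac{T}{6}$ ($m{\left(T \right)} = \frac{T + 2}{6} = \frac{2 + T}{6} = \frac{1}{3} + \frac{T}{6}$)
$w{\left(x \right)} = x$
$o{\left(y \right)} = \frac{1}{6}$ ($o{\left(y \right)} = \frac{1}{3} + \frac{1}{6} \left(-1\right) = \frac{1}{3} - \frac{1}{6} = \frac{1}{6}$)
$Z{\left(n,D \right)} = i \sqrt{5}$ ($Z{\left(n,D \right)} = \sqrt{-5} = i \sqrt{5}$)
$7 + Z{\left(-7,X{\left(2 \right)} \right)} o{\left(-4 \right)} = 7 + i \sqrt{5} \cdot \frac{1}{6} = 7 + \frac{i \sqrt{5}}{6}$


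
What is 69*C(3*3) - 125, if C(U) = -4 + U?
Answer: 220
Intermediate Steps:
69*C(3*3) - 125 = 69*(-4 + 3*3) - 125 = 69*(-4 + 9) - 125 = 69*5 - 125 = 345 - 125 = 220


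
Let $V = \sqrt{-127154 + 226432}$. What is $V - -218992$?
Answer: $218992 + \sqrt{99278} \approx 2.1931 \cdot 10^{5}$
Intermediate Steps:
$V = \sqrt{99278} \approx 315.08$
$V - -218992 = \sqrt{99278} - -218992 = \sqrt{99278} + 218992 = 218992 + \sqrt{99278}$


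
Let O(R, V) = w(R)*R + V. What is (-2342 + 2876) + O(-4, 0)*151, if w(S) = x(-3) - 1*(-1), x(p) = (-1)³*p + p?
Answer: -70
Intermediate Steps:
x(p) = 0 (x(p) = -p + p = 0)
w(S) = 1 (w(S) = 0 - 1*(-1) = 0 + 1 = 1)
O(R, V) = R + V (O(R, V) = 1*R + V = R + V)
(-2342 + 2876) + O(-4, 0)*151 = (-2342 + 2876) + (-4 + 0)*151 = 534 - 4*151 = 534 - 604 = -70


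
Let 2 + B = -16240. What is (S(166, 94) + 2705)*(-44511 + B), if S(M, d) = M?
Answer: -174421863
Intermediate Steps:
B = -16242 (B = -2 - 16240 = -16242)
(S(166, 94) + 2705)*(-44511 + B) = (166 + 2705)*(-44511 - 16242) = 2871*(-60753) = -174421863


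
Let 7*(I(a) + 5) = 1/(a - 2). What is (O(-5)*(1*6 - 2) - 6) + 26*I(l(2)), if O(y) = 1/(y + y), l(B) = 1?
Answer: -4904/35 ≈ -140.11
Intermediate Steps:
O(y) = 1/(2*y)
I(a) = -5 + 1/(7*(-2 + a)) (I(a) = -5 + 1/(7*(a - 2)) = -5 + 1/(7*(-2 + a)))
(O(-5)*(1*6 - 2) - 6) + 26*I(l(2)) = (((½)/(-5))*(1*6 - 2) - 6) + 26*((71 - 35*1)/(7*(-2 + 1))) = (((½)*(-⅕))*(6 - 2) - 6) + 26*((⅐)*(71 - 35)/(-1)) = (-⅒*4 - 6) + 26*((⅐)*(-1)*36) = (-⅖ - 6) + 26*(-36/7) = -32/5 - 936/7 = -4904/35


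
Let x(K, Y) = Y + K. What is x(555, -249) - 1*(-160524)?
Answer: 160830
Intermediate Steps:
x(K, Y) = K + Y
x(555, -249) - 1*(-160524) = (555 - 249) - 1*(-160524) = 306 + 160524 = 160830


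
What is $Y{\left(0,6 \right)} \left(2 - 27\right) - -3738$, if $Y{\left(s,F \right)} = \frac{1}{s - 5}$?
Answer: $3743$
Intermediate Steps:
$Y{\left(s,F \right)} = \frac{1}{-5 + s}$
$Y{\left(0,6 \right)} \left(2 - 27\right) - -3738 = \frac{2 - 27}{-5 + 0} - -3738 = \frac{1}{-5} \left(-25\right) + 3738 = \left(- \frac{1}{5}\right) \left(-25\right) + 3738 = 5 + 3738 = 3743$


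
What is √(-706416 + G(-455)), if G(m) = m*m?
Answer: I*√499391 ≈ 706.68*I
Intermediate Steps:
G(m) = m²
√(-706416 + G(-455)) = √(-706416 + (-455)²) = √(-706416 + 207025) = √(-499391) = I*√499391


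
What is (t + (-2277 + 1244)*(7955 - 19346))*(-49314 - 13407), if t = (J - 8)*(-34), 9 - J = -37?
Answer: -737950887531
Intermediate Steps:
J = 46 (J = 9 - 1*(-37) = 9 + 37 = 46)
t = -1292 (t = (46 - 8)*(-34) = 38*(-34) = -1292)
(t + (-2277 + 1244)*(7955 - 19346))*(-49314 - 13407) = (-1292 + (-2277 + 1244)*(7955 - 19346))*(-49314 - 13407) = (-1292 - 1033*(-11391))*(-62721) = (-1292 + 11766903)*(-62721) = 11765611*(-62721) = -737950887531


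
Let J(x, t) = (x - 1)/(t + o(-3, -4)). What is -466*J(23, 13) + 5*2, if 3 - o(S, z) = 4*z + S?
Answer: -9902/35 ≈ -282.91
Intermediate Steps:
o(S, z) = 3 - S - 4*z (o(S, z) = 3 - (4*z + S) = 3 - (S + 4*z) = 3 + (-S - 4*z) = 3 - S - 4*z)
J(x, t) = (-1 + x)/(22 + t) (J(x, t) = (x - 1)/(t + (3 - 1*(-3) - 4*(-4))) = (-1 + x)/(t + (3 + 3 + 16)) = (-1 + x)/(t + 22) = (-1 + x)/(22 + t))
-466*J(23, 13) + 5*2 = -466*(-1 + 23)/(22 + 13) + 5*2 = -466*22/35 + 10 = -10252/35 + 10 = -9902/35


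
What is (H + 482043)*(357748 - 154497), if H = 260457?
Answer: 150913867500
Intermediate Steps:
(H + 482043)*(357748 - 154497) = (260457 + 482043)*(357748 - 154497) = 742500*203251 = 150913867500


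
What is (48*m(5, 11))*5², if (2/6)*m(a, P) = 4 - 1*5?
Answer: -3600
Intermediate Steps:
m(a, P) = -3 (m(a, P) = 3*(4 - 1*5) = 3*(4 - 5) = 3*(-1) = -3)
(48*m(5, 11))*5² = (48*(-3))*5² = -144*25 = -3600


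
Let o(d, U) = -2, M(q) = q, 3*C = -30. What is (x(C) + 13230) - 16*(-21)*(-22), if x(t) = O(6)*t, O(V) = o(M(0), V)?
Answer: 5858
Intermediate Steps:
C = -10 (C = (⅓)*(-30) = -10)
O(V) = -2
x(t) = -2*t
(x(C) + 13230) - 16*(-21)*(-22) = (-2*(-10) + 13230) - 16*(-21)*(-22) = (20 + 13230) + 336*(-22) = 13250 - 7392 = 5858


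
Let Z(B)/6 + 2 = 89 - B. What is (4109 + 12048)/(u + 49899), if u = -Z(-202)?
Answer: 16157/48165 ≈ 0.33545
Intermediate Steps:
Z(B) = 522 - 6*B (Z(B) = -12 + 6*(89 - B) = -12 + (534 - 6*B) = 522 - 6*B)
u = -1734 (u = -(522 - 6*(-202)) = -(522 + 1212) = -1*1734 = -1734)
(4109 + 12048)/(u + 49899) = (4109 + 12048)/(-1734 + 49899) = 16157/48165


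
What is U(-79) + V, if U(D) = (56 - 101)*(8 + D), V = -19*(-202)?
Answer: 7033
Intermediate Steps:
V = 3838
U(D) = -360 - 45*D (U(D) = -45*(8 + D) = -360 - 45*D)
U(-79) + V = (-360 - 45*(-79)) + 3838 = (-360 + 3555) + 3838 = 3195 + 3838 = 7033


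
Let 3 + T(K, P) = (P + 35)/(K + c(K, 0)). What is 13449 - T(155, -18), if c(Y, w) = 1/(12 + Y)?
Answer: 348215633/25886 ≈ 13452.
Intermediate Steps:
T(K, P) = -3 + (35 + P)/(K + 1/(12 + K)) (T(K, P) = -3 + (P + 35)/(K + 1/(12 + K)) = -3 + (35 + P)/(K + 1/(12 + K)))
13449 - T(155, -18) = 13449 - (-3 - (12 + 155)*(-35 - 1*(-18) + 3*155))/(1 + 155*(12 + 155)) = 13449 - (-3 - 1*167*(-35 + 18 + 465))/(1 + 155*167) = 13449 - (-3 - 1*167*448)/(1 + 25885) = 13449 - (-3 - 74816)/25886 = 13449 - (-74819)/25886 = 13449 - 1*(-74819/25886) = 13449 + 74819/25886 = 348215633/25886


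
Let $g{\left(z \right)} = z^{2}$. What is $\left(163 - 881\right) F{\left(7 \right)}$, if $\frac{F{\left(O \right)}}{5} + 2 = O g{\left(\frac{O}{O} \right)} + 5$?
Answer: $-35900$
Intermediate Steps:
$F{\left(O \right)} = 15 + 5 O$ ($F{\left(O \right)} = -10 + 5 \left(O \left(\frac{O}{O}\right)^{2} + 5\right) = -10 + 5 \left(O 1^{2} + 5\right) = -10 + 5 \left(O 1 + 5\right) = -10 + 5 \left(O + 5\right) = -10 + 5 \left(5 + O\right) = -10 + \left(25 + 5 O\right) = 15 + 5 O$)
$\left(163 - 881\right) F{\left(7 \right)} = \left(163 - 881\right) \left(15 + 5 \cdot 7\right) = \left(163 - 881\right) \left(15 + 35\right) = \left(-718\right) 50 = -35900$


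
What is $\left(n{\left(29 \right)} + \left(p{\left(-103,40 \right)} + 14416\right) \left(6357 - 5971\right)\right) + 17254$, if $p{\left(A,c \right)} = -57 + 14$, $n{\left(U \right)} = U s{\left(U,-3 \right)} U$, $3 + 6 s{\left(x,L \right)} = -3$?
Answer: $5564391$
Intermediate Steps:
$s{\left(x,L \right)} = -1$ ($s{\left(x,L \right)} = - \frac{1}{2} + \frac{1}{6} \left(-3\right) = - \frac{1}{2} - \frac{1}{2} = -1$)
$n{\left(U \right)} = - U^{2}$ ($n{\left(U \right)} = U \left(-1\right) U = - U U = - U^{2}$)
$p{\left(A,c \right)} = -43$
$\left(n{\left(29 \right)} + \left(p{\left(-103,40 \right)} + 14416\right) \left(6357 - 5971\right)\right) + 17254 = \left(- 29^{2} + \left(-43 + 14416\right) \left(6357 - 5971\right)\right) + 17254 = \left(\left(-1\right) 841 + 14373 \cdot 386\right) + 17254 = \left(-841 + 5547978\right) + 17254 = 5547137 + 17254 = 5564391$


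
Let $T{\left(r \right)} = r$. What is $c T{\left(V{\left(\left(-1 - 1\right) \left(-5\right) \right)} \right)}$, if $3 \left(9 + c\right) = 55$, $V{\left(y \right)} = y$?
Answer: $\frac{280}{3} \approx 93.333$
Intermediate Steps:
$c = \frac{28}{3}$ ($c = -9 + \frac{1}{3} \cdot 55 = -9 + \frac{55}{3} = \frac{28}{3} \approx 9.3333$)
$c T{\left(V{\left(\left(-1 - 1\right) \left(-5\right) \right)} \right)} = \frac{28 \left(-1 - 1\right) \left(-5\right)}{3} = \frac{28 \left(\left(-2\right) \left(-5\right)\right)}{3} = \frac{28}{3} \cdot 10 = \frac{280}{3}$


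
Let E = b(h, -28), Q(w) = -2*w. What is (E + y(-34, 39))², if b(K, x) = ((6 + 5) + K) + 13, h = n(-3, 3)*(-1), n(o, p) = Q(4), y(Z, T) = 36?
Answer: 4624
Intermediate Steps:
n(o, p) = -8 (n(o, p) = -2*4 = -8)
h = 8 (h = -8*(-1) = 8)
b(K, x) = 24 + K (b(K, x) = (11 + K) + 13 = 24 + K)
E = 32 (E = 24 + 8 = 32)
(E + y(-34, 39))² = (32 + 36)² = 68² = 4624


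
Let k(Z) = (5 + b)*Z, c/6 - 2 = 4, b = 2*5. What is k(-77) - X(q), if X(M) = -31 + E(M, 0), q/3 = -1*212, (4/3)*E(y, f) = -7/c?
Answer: -53945/48 ≈ -1123.9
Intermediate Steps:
b = 10
c = 36 (c = 12 + 6*4 = 12 + 24 = 36)
E(y, f) = -7/48 (E(y, f) = 3*(-7/36)/4 = 3*(-7*1/36)/4 = (¾)*(-7/36) = -7/48)
k(Z) = 15*Z (k(Z) = (5 + 10)*Z = 15*Z)
q = -636 (q = 3*(-1*212) = 3*(-212) = -636)
X(M) = -1495/48 (X(M) = -31 - 7/48 = -1495/48)
k(-77) - X(q) = 15*(-77) - 1*(-1495/48) = -1155 + 1495/48 = -53945/48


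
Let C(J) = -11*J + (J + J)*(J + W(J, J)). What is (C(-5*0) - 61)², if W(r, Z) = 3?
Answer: 3721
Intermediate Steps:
C(J) = -11*J + 2*J*(3 + J) (C(J) = -11*J + (J + J)*(J + 3) = -11*J + (2*J)*(3 + J) = -11*J + 2*J*(3 + J))
(C(-5*0) - 61)² = ((-5*0)*(-5 + 2*(-5*0)) - 61)² = (0*(-5 + 2*0) - 61)² = (0*(-5 + 0) - 61)² = (0*(-5) - 61)² = (0 - 61)² = (-61)² = 3721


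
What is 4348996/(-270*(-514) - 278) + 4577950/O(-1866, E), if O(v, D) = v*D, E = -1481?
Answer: 3163176432679/95689162023 ≈ 33.057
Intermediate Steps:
O(v, D) = D*v
4348996/(-270*(-514) - 278) + 4577950/O(-1866, E) = 4348996/(-270*(-514) - 278) + 4577950/((-1481*(-1866))) = 4348996/(138780 - 278) + 4577950/2763546 = 4348996/138502 + 4577950*(1/2763546) = 4348996*(1/138502) + 2288975/1381773 = 2174498/69251 + 2288975/1381773 = 3163176432679/95689162023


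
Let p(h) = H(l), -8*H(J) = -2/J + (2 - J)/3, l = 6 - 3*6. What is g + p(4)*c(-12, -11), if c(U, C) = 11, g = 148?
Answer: 6785/48 ≈ 141.35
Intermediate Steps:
l = -12 (l = 6 - 18 = -12)
H(J) = -1/12 + 1/(4*J) + J/24 (H(J) = -(-2/J + (2 - J)/3)/8 = -(-2/J + (2 - J)*(⅓))/8 = -(-2/J + (⅔ - J/3))/8 = -(⅔ - 2/J - J/3)/8 = -1/12 + 1/(4*J) + J/24)
p(h) = -29/48 (p(h) = (1/24)*(6 - 12*(-2 - 12))/(-12) = (1/24)*(-1/12)*(6 - 12*(-14)) = (1/24)*(-1/12)*(6 + 168) = (1/24)*(-1/12)*174 = -29/48)
g + p(4)*c(-12, -11) = 148 - 29/48*11 = 148 - 319/48 = 6785/48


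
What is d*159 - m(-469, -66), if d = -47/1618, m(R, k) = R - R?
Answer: -7473/1618 ≈ -4.6187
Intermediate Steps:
m(R, k) = 0
d = -47/1618 (d = -47*1/1618 = -47/1618 ≈ -0.029048)
d*159 - m(-469, -66) = -47/1618*159 - 1*0 = -7473/1618 + 0 = -7473/1618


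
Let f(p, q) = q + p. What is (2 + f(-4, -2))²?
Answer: 16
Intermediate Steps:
f(p, q) = p + q
(2 + f(-4, -2))² = (2 + (-4 - 2))² = (2 - 6)² = (-4)² = 16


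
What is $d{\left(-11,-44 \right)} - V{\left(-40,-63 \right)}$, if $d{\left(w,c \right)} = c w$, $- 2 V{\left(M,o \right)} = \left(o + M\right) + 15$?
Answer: $440$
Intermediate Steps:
$V{\left(M,o \right)} = - \frac{15}{2} - \frac{M}{2} - \frac{o}{2}$ ($V{\left(M,o \right)} = - \frac{\left(o + M\right) + 15}{2} = - \frac{\left(M + o\right) + 15}{2} = - \frac{15 + M + o}{2} = - \frac{15}{2} - \frac{M}{2} - \frac{o}{2}$)
$d{\left(-11,-44 \right)} - V{\left(-40,-63 \right)} = \left(-44\right) \left(-11\right) - \left(- \frac{15}{2} - -20 - - \frac{63}{2}\right) = 484 - \left(- \frac{15}{2} + 20 + \frac{63}{2}\right) = 484 - 44 = 440$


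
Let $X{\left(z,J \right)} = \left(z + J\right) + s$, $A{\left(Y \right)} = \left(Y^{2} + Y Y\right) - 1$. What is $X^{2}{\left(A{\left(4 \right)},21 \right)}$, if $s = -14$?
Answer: $1444$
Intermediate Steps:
$A{\left(Y \right)} = -1 + 2 Y^{2}$ ($A{\left(Y \right)} = \left(Y^{2} + Y^{2}\right) - 1 = 2 Y^{2} - 1 = -1 + 2 Y^{2}$)
$X{\left(z,J \right)} = -14 + J + z$ ($X{\left(z,J \right)} = \left(z + J\right) - 14 = \left(J + z\right) - 14 = -14 + J + z$)
$X^{2}{\left(A{\left(4 \right)},21 \right)} = \left(-14 + 21 - \left(1 - 2 \cdot 4^{2}\right)\right)^{2} = \left(-14 + 21 + \left(-1 + 2 \cdot 16\right)\right)^{2} = \left(-14 + 21 + \left(-1 + 32\right)\right)^{2} = \left(-14 + 21 + 31\right)^{2} = 38^{2} = 1444$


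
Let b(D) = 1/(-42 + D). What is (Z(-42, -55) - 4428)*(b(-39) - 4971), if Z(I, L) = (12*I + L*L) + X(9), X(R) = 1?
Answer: 767454712/81 ≈ 9.4748e+6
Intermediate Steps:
Z(I, L) = 1 + L**2 + 12*I (Z(I, L) = (12*I + L*L) + 1 = (12*I + L**2) + 1 = (L**2 + 12*I) + 1 = 1 + L**2 + 12*I)
(Z(-42, -55) - 4428)*(b(-39) - 4971) = ((1 + (-55)**2 + 12*(-42)) - 4428)*(1/(-42 - 39) - 4971) = ((1 + 3025 - 504) - 4428)*(1/(-81) - 4971) = (2522 - 4428)*(-1/81 - 4971) = -1906*(-402652/81) = 767454712/81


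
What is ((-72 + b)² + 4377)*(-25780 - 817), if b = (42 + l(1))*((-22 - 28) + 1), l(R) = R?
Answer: -126400061546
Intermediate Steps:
b = -2107 (b = (42 + 1)*((-22 - 28) + 1) = 43*(-50 + 1) = 43*(-49) = -2107)
((-72 + b)² + 4377)*(-25780 - 817) = ((-72 - 2107)² + 4377)*(-25780 - 817) = ((-2179)² + 4377)*(-26597) = (4748041 + 4377)*(-26597) = 4752418*(-26597) = -126400061546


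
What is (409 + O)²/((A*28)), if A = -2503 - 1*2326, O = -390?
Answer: -361/135212 ≈ -0.0026699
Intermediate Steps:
A = -4829 (A = -2503 - 2326 = -4829)
(409 + O)²/((A*28)) = (409 - 390)²/((-4829*28)) = 19²/(-135212) = 361*(-1/135212) = -361/135212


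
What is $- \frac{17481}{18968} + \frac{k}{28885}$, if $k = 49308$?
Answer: $\frac{430335459}{547890680} \approx 0.78544$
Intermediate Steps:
$- \frac{17481}{18968} + \frac{k}{28885} = - \frac{17481}{18968} + \frac{49308}{28885} = \frac{430335459}{547890680}$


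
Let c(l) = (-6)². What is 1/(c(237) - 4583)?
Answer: -1/4547 ≈ -0.00021993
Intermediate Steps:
c(l) = 36
1/(c(237) - 4583) = 1/(36 - 4583) = 1/(-4547) = -1/4547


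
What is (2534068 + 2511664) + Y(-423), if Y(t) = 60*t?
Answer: 5020352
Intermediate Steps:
(2534068 + 2511664) + Y(-423) = (2534068 + 2511664) + 60*(-423) = 5045732 - 25380 = 5020352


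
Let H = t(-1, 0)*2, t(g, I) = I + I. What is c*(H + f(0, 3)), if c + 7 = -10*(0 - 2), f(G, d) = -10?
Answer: -130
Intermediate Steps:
t(g, I) = 2*I
H = 0 (H = (2*0)*2 = 0*2 = 0)
c = 13 (c = -7 - 10*(0 - 2) = -7 - 10*(-2) = -7 + 20 = 13)
c*(H + f(0, 3)) = 13*(0 - 10) = 13*(-10) = -130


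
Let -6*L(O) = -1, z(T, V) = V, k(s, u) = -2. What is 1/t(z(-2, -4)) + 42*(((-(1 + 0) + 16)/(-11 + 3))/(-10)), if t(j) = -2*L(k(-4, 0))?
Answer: 39/8 ≈ 4.8750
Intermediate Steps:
L(O) = 1/6 (L(O) = -1/6*(-1) = 1/6)
t(j) = -1/3 (t(j) = -2*1/6 = -1/3)
1/t(z(-2, -4)) + 42*(((-(1 + 0) + 16)/(-11 + 3))/(-10)) = 1/(-1/3) + 42*(((-(1 + 0) + 16)/(-11 + 3))/(-10)) = -3 + 42*(((-1*1 + 16)/(-8))*(-1/10)) = -3 + 42*(((-1 + 16)*(-1/8))*(-1/10)) = -3 + 42*((15*(-1/8))*(-1/10)) = -3 + 42*(-15/8*(-1/10)) = -3 + 42*(3/16) = -3 + 63/8 = 39/8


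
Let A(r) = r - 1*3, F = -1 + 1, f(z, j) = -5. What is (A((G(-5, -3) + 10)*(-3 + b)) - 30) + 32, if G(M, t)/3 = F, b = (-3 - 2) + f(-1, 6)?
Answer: -131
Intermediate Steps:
F = 0
b = -10 (b = (-3 - 2) - 5 = -5 - 5 = -10)
G(M, t) = 0 (G(M, t) = 3*0 = 0)
A(r) = -3 + r (A(r) = r - 3 = -3 + r)
(A((G(-5, -3) + 10)*(-3 + b)) - 30) + 32 = ((-3 + (0 + 10)*(-3 - 10)) - 30) + 32 = ((-3 + 10*(-13)) - 30) + 32 = ((-3 - 130) - 30) + 32 = (-133 - 30) + 32 = -163 + 32 = -131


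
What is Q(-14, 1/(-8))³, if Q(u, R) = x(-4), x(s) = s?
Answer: -64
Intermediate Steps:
Q(u, R) = -4
Q(-14, 1/(-8))³ = (-4)³ = -64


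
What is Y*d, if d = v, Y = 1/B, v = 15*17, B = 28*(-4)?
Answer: -255/112 ≈ -2.2768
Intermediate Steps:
B = -112
v = 255
Y = -1/112 (Y = 1/(-112) = -1/112 ≈ -0.0089286)
d = 255
Y*d = -1/112*255 = -255/112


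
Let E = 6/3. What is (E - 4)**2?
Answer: 4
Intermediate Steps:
E = 2 (E = 6*(1/3) = 2)
(E - 4)**2 = (2 - 4)**2 = (-2)**2 = 4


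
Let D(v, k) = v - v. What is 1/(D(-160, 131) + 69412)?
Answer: 1/69412 ≈ 1.4407e-5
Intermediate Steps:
D(v, k) = 0
1/(D(-160, 131) + 69412) = 1/(0 + 69412) = 1/69412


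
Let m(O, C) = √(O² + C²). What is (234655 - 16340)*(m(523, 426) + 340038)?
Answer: 74235395970 + 218315*√455005 ≈ 7.4383e+10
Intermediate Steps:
m(O, C) = √(C² + O²)
(234655 - 16340)*(m(523, 426) + 340038) = (234655 - 16340)*(√(426² + 523²) + 340038) = 218315*(√(181476 + 273529) + 340038) = 218315*(√455005 + 340038) = 218315*(340038 + √455005) = 74235395970 + 218315*√455005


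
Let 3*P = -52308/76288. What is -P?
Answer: 4359/19072 ≈ 0.22855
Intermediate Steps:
P = -4359/19072 (P = (-52308/76288)/3 = (-52308*1/76288)/3 = (⅓)*(-13077/19072) = -4359/19072 ≈ -0.22855)
-P = -1*(-4359/19072) = 4359/19072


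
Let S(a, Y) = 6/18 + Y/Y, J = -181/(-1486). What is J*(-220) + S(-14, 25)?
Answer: -56758/2229 ≈ -25.463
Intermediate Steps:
J = 181/1486 (J = -181*(-1/1486) = 181/1486 ≈ 0.12180)
S(a, Y) = 4/3 (S(a, Y) = 6*(1/18) + 1 = ⅓ + 1 = 4/3)
J*(-220) + S(-14, 25) = (181/1486)*(-220) + 4/3 = -19910/743 + 4/3 = -56758/2229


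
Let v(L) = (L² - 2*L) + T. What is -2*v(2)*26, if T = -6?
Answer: 312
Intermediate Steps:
v(L) = -6 + L² - 2*L (v(L) = (L² - 2*L) - 6 = -6 + L² - 2*L)
-2*v(2)*26 = -2*(-6 + 2² - 2*2)*26 = -2*(-6 + 4 - 4)*26 = -2*(-6)*26 = 12*26 = 312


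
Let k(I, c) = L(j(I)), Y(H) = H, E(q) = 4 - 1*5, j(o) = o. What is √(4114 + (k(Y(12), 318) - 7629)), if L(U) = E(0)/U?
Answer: I*√126543/6 ≈ 59.288*I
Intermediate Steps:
E(q) = -1 (E(q) = 4 - 5 = -1)
L(U) = -1/U
k(I, c) = -1/I
√(4114 + (k(Y(12), 318) - 7629)) = √(4114 + (-1/12 - 7629)) = √(4114 - 91549/12) = √(-42181/12) = I*√126543/6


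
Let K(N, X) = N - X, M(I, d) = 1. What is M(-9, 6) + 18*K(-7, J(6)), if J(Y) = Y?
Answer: -233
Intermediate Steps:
M(-9, 6) + 18*K(-7, J(6)) = 1 + 18*(-7 - 1*6) = 1 + 18*(-7 - 6) = 1 + 18*(-13) = 1 - 234 = -233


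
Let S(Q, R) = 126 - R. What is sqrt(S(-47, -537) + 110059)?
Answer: sqrt(110722) ≈ 332.75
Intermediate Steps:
sqrt(S(-47, -537) + 110059) = sqrt((126 - 1*(-537)) + 110059) = sqrt((126 + 537) + 110059) = sqrt(663 + 110059) = sqrt(110722)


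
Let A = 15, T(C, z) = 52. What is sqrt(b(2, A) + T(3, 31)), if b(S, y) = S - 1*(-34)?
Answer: 2*sqrt(22) ≈ 9.3808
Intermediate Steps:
b(S, y) = 34 + S (b(S, y) = S + 34 = 34 + S)
sqrt(b(2, A) + T(3, 31)) = sqrt((34 + 2) + 52) = sqrt(36 + 52) = sqrt(88) = 2*sqrt(22)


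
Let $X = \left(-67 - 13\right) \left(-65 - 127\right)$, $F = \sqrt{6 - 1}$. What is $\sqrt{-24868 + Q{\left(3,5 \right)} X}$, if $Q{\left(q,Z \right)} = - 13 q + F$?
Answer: $2 \sqrt{-155977 + 3840 \sqrt{5}} \approx 767.83 i$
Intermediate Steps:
$F = \sqrt{5} \approx 2.2361$
$X = 15360$ ($X = \left(-80\right) \left(-192\right) = 15360$)
$Q{\left(q,Z \right)} = \sqrt{5} - 13 q$ ($Q{\left(q,Z \right)} = - 13 q + \sqrt{5} = \sqrt{5} - 13 q$)
$\sqrt{-24868 + Q{\left(3,5 \right)} X} = \sqrt{-24868 + \left(\sqrt{5} - 39\right) 15360} = \sqrt{-24868 + \left(-39 + \sqrt{5}\right) 15360} = \sqrt{-24868 - \left(599040 - 15360 \sqrt{5}\right)} = \sqrt{-623908 + 15360 \sqrt{5}}$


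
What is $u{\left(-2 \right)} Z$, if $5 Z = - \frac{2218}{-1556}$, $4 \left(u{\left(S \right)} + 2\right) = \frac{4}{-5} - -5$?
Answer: $- \frac{21071}{77800} \approx -0.27084$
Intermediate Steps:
$u{\left(S \right)} = - \frac{19}{20}$ ($u{\left(S \right)} = -2 + \frac{\frac{4}{-5} - -5}{4} = -2 + \frac{4 \left(- \frac{1}{5}\right) + 5}{4} = -2 + \frac{- \frac{4}{5} + 5}{4} = -2 + \frac{1}{4} \cdot \frac{21}{5} = -2 + \frac{21}{20} = - \frac{19}{20}$)
$Z = \frac{1109}{3890}$ ($Z = \frac{\left(-2218\right) \frac{1}{-1556}}{5} = \frac{\left(-2218\right) \left(- \frac{1}{1556}\right)}{5} = \frac{1}{5} \cdot \frac{1109}{778} = \frac{1109}{3890} \approx 0.28509$)
$u{\left(-2 \right)} Z = \left(- \frac{19}{20}\right) \frac{1109}{3890} = - \frac{21071}{77800}$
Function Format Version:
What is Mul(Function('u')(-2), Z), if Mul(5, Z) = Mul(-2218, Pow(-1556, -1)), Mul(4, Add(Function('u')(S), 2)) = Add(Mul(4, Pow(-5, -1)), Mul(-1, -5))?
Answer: Rational(-21071, 77800) ≈ -0.27084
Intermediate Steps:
Function('u')(S) = Rational(-19, 20) (Function('u')(S) = Add(-2, Mul(Rational(1, 4), Add(Mul(4, Pow(-5, -1)), Mul(-1, -5)))) = Add(-2, Mul(Rational(1, 4), Add(Mul(4, Rational(-1, 5)), 5))) = Add(-2, Mul(Rational(1, 4), Add(Rational(-4, 5), 5))) = Add(-2, Mul(Rational(1, 4), Rational(21, 5))) = Add(-2, Rational(21, 20)) = Rational(-19, 20))
Z = Rational(1109, 3890) (Z = Mul(Rational(1, 5), Mul(-2218, Pow(-1556, -1))) = Mul(Rational(1, 5), Mul(-2218, Rational(-1, 1556))) = Mul(Rational(1, 5), Rational(1109, 778)) = Rational(1109, 3890) ≈ 0.28509)
Mul(Function('u')(-2), Z) = Mul(Rational(-19, 20), Rational(1109, 3890)) = Rational(-21071, 77800)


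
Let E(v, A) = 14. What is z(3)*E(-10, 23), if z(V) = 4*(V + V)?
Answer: 336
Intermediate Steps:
z(V) = 8*V (z(V) = 4*(2*V) = 8*V)
z(3)*E(-10, 23) = (8*3)*14 = 24*14 = 336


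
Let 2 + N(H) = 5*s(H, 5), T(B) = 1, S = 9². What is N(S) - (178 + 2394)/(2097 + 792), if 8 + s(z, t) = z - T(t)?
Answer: 1031690/2889 ≈ 357.11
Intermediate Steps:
S = 81
s(z, t) = -9 + z (s(z, t) = -8 + (z - 1*1) = -8 + (z - 1) = -8 + (-1 + z) = -9 + z)
N(H) = -47 + 5*H (N(H) = -2 + 5*(-9 + H) = -2 + (-45 + 5*H) = -47 + 5*H)
N(S) - (178 + 2394)/(2097 + 792) = (-47 + 5*81) - (178 + 2394)/(2097 + 792) = (-47 + 405) - 2572/2889 = 358 - 2572/2889 = 1031690/2889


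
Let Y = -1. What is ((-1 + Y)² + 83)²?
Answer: 7569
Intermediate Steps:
((-1 + Y)² + 83)² = ((-1 - 1)² + 83)² = ((-2)² + 83)² = (4 + 83)² = 87² = 7569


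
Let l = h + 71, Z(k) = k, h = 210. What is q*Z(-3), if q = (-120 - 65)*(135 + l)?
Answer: 230880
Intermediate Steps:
l = 281 (l = 210 + 71 = 281)
q = -76960 (q = (-120 - 65)*(135 + 281) = -185*416 = -76960)
q*Z(-3) = -76960*(-3) = 230880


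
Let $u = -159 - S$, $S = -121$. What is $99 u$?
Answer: $-3762$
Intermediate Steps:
$u = -38$ ($u = -159 - -121 = -159 + 121 = -38$)
$99 u = 99 \left(-38\right) = -3762$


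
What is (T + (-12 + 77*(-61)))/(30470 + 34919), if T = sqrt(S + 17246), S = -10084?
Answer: -4709/65389 + sqrt(7162)/65389 ≈ -0.070721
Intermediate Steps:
T = sqrt(7162) (T = sqrt(-10084 + 17246) = sqrt(7162) ≈ 84.629)
(T + (-12 + 77*(-61)))/(30470 + 34919) = (sqrt(7162) + (-12 + 77*(-61)))/(30470 + 34919) = (sqrt(7162) + (-12 - 4697))/65389 = (sqrt(7162) - 4709)*(1/65389) = (-4709 + sqrt(7162))*(1/65389) = -4709/65389 + sqrt(7162)/65389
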